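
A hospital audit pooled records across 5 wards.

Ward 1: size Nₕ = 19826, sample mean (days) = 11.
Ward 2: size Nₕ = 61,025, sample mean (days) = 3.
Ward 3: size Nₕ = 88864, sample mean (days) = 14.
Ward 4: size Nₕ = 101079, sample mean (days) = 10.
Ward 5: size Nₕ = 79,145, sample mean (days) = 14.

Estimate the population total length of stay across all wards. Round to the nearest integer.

3764077

1: 19826·11 = 218086
2: 61025·3 = 183075
3: 88864·14 = 1244096
4: 101079·10 = 1010790
5: 79145·14 = 1108030
τ̂ = Σ Nₕx̄ₕ = 3764077.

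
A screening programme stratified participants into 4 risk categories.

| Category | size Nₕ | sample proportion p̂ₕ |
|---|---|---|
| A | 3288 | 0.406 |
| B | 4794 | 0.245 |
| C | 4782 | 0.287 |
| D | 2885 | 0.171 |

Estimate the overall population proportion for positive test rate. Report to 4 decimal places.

Wₕ = Nₕ/N with N = 15749: 0.2088, 0.3044, 0.3036, 0.1832.
p̂_st = 0.2088·0.406 + 0.3044·0.245 + 0.3036·0.287 + 0.1832·0.171 ≈ 0.277810... → 0.2778.

0.2778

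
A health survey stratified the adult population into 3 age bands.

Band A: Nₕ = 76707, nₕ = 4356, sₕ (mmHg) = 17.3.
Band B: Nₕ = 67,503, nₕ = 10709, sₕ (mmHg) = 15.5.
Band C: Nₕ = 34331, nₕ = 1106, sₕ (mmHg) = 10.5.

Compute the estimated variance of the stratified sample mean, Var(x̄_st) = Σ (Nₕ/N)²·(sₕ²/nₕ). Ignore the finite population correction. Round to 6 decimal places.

0.019575

N = 178541. Term for each stratum: Wₕ²sₕ²/nₕ.
Var(x̄_st) = 0.012682311 + 0.003206895 + 0.003685704 = 0.019574910 → 0.019575.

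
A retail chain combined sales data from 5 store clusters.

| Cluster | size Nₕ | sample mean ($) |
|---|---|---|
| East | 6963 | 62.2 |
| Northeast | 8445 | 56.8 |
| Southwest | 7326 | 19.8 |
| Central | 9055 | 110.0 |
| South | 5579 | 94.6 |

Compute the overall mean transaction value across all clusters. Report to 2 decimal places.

69.09

x̄_st = (Σ Nₕx̄ₕ) / (Σ Nₕ) = (6963·62.2 + 8445·56.8 + 7326·19.8 + 9055·110.0 + 5579·94.6) / 37368
= 2581652.8 / 37368 = 69.0873... → 69.09.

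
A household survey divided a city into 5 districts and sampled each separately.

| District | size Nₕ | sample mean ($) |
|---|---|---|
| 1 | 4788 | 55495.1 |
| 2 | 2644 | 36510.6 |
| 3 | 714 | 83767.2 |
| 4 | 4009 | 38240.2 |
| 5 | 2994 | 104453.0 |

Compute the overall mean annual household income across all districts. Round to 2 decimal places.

58623.78

N = 15149; weights Wₕ = Nₕ/N = (0.3161, 0.1745, 0.0471, 0.2646, 0.1976).
x̄_st = Σ Wₕ·x̄ₕ = 0.3161·55495.1 + 0.1745·36510.6 + 0.0471·83767.2 + 0.2646·38240.2 + 0.1976·104453.0 ≈ 58623.7765...
→ 58623.78.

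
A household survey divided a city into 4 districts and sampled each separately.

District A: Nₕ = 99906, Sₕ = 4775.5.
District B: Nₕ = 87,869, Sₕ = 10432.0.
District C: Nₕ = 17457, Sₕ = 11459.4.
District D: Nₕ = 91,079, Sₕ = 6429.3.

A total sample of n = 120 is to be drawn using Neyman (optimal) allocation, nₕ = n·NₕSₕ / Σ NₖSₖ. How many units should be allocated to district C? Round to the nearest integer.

Σ NₕSₕ = 99906·4775.5 + 87869·10432.0 + 17457·11459.4 + 91079·6429.3 = 2179371471.5.
Share for C: 200046745.8/2179371471.5 = 0.09179.
n_C = 120 × 0.09179 = 11.015... → 11.

11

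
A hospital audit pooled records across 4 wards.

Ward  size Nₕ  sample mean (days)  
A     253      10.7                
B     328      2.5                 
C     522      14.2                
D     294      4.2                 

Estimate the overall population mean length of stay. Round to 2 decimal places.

N = 253 + 328 + 522 + 294 = 1397.
Overall mean = Σ (Nₕ/N)·x̄ₕ — weight by population share, not a simple average.
Σ Nₕx̄ₕ = 253·10.7 + 328·2.5 + 522·14.2 + 294·4.2 = 2707.1 + 820 + 7412.4 + 1234.8 = 12174.3.
Divide by N: 12174.3 / 1397 = 8.7146... → 8.71.

8.71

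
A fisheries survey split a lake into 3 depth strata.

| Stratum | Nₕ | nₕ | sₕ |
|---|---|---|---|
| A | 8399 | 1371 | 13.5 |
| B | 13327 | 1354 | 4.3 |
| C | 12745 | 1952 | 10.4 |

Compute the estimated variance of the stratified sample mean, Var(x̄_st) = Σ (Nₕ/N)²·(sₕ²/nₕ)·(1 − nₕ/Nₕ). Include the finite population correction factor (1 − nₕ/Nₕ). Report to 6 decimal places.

0.014852

N = 34471. Term for each stratum: Wₕ²sₕ²/nₕ·(1−nₕ/Nₕ).
Var(x̄_st) = 0.006603614 + 0.001833774 + 0.006414475 = 0.014851863 → 0.014852.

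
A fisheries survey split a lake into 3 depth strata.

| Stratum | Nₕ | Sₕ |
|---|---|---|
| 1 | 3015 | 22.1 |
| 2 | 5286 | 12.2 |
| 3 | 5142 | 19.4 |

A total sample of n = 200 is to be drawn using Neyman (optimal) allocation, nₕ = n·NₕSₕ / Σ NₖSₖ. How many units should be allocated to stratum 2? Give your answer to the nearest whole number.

56

1: NₕSₕ = 3015·22.1 = 66631.5
2: NₕSₕ = 5286·12.2 = 64489.2
3: NₕSₕ = 5142·19.4 = 99754.8
Σ NₕSₕ = 230875.5.
n_2 = 200·64489.2/230875.5 = 55.865... → 56.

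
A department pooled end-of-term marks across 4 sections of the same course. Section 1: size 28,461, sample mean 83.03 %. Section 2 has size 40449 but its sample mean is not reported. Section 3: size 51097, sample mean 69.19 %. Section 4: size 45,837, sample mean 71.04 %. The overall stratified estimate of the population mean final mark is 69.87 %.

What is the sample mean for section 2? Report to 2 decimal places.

60.14

Σ Nₕx̄ₕ = N·μ, so 40449·x̄_2 = 165844·69.87 − (28461·83.03 + 51097·69.19 + 45837·71.04).
= 11587520.28 − 9154778.74 = 2432741.54.
x̄_2 = 2432741.54 / 40449 = 60.1434... → 60.14.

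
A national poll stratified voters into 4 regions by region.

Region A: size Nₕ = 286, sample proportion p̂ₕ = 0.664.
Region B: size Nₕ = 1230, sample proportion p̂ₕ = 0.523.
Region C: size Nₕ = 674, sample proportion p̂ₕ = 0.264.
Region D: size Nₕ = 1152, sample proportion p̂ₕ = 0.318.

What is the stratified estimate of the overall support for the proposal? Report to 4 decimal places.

N = 286 + 1230 + 674 + 1152 = 3342.
Overall proportion = Σ (Nₕ/N)·p̂ₕ.
Σ Nₕp̂ₕ = 189.904 + 643.29 + 177.936 + 366.336 = 1377.466.
1377.466 / 3342 = 0.412168... → 0.4122.

0.4122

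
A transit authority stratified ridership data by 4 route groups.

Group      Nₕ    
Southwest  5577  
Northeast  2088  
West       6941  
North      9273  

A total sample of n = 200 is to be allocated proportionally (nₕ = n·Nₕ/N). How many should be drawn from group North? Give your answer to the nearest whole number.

78

Share of group North = 9273/23879 = 0.38833.
Allocate 200 × 0.38833 = 77.667... → 78.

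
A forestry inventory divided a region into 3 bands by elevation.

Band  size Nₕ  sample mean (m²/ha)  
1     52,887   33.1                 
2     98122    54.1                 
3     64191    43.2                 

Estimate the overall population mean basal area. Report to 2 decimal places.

45.69

N = 52887 + 98122 + 64191 = 215200.
Weight each subgroup mean by Nₕ/N and sum.
Σ Nₕx̄ₕ = 52887·33.1 + 98122·54.1 + 64191·43.2 = 1750559.7 + 5308400.2 + 2773051.2 = 9832011.1.
Divide by N: 9832011.1 / 215200 = 45.6878... → 45.69.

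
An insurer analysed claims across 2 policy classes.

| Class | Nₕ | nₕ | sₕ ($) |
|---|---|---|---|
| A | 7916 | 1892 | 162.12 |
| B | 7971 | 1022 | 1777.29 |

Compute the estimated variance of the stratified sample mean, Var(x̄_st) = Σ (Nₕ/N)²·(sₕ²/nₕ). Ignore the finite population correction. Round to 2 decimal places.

N = 15887. Term for each stratum: Wₕ²sₕ²/nₕ.
Var(x̄_st) = 3.44889 + 778.05003 = 781.49893 → 781.50.

781.50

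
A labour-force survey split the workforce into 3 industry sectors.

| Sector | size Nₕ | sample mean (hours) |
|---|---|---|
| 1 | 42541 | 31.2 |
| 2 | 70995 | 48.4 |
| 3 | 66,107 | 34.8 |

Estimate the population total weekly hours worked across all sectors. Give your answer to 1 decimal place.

Estimate total by summing Nₕ·x̄ₕ over strata.
42541·31.2 + 70995·48.4 + 66107·34.8 = 1327279.2 + 3436158 + 2300523.6 = 7063960.8.

7063960.8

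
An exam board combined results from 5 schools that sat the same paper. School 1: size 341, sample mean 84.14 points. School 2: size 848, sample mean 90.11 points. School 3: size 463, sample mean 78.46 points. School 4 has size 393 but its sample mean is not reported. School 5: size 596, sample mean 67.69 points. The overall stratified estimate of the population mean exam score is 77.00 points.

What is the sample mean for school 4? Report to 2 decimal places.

Σ Nₕx̄ₕ = N·μ, so 393·x̄_4 = 2641·77.00 − (341·84.14 + 848·90.11 + 463·78.46 + 596·67.69).
= 203357 − 181775.24 = 21581.76.
x̄_4 = 21581.76 / 393 = 54.9154... → 54.92.

54.92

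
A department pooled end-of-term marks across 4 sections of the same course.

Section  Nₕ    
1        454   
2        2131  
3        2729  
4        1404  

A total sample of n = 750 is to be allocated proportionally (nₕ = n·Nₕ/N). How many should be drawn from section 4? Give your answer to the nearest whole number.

157

Share of section 4 = 1404/6718 = 0.20899.
Allocate 750 × 0.20899 = 156.743... → 157.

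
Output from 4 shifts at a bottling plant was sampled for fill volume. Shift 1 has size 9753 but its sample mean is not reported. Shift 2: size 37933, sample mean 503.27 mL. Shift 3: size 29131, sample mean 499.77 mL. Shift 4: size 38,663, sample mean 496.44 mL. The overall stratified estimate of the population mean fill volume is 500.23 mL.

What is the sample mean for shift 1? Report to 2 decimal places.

N = 9753 + 37933 + 29131 + 38663 = 115480.
Overall total = μ·N = 500.23·115480 = 57766560.4.
Subtract the known strata: 37933·503.27 + 29131·499.77 + 38663·496.44 = 52843200.5.
Remaining total for shift 1: 57766560.4 − 52843200.5 = 4923359.9.
Divide by its size: 4923359.9 / 9753 = 504.8047... → 504.80.

504.80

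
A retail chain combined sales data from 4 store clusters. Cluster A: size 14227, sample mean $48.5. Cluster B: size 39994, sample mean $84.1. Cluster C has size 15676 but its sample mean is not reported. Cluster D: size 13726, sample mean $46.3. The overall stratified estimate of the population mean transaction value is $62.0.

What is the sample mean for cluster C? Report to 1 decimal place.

Σ Nₕx̄ₕ = N·μ, so 15676·x̄_C = 83623·62.0 − (14227·48.5 + 39994·84.1 + 13726·46.3).
= 5184626 − 4689018.7 = 495607.3.
x̄_C = 495607.3 / 15676 = 31.616... → 31.6.

31.6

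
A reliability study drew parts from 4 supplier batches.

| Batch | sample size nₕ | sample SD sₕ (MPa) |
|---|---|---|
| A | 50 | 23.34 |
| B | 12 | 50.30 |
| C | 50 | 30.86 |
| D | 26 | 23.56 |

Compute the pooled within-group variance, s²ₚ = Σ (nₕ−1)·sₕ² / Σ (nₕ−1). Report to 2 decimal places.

858.70

A: (50−1)·23.34² = 49·544.7556 = 26693.0244
B: (12−1)·50.30² = 11·2530.09 = 27830.99
C: (50−1)·30.86² = 49·952.3396 = 46664.6404
D: (26−1)·23.56² = 25·555.0736 = 13876.84
Numerator = 115065.4948; denominator = Σ(nₕ−1) = 134.
s²ₚ = 115065.4948/134 = 858.6977... → 858.70.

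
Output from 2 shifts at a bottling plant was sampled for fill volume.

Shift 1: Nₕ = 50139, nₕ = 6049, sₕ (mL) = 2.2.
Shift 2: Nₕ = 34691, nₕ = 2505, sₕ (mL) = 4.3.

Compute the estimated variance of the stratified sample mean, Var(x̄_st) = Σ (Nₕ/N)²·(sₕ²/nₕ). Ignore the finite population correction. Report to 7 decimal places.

0.0015139

N = 84830; Wₕ = Nₕ/N.
shift 1: (50139/84830)²·2.2²/6049 = 0.0002795208
shift 2: (34691/84830)²·4.3²/2505 = 0.0012344227
Sum = 0.0015139435 → 0.0015139.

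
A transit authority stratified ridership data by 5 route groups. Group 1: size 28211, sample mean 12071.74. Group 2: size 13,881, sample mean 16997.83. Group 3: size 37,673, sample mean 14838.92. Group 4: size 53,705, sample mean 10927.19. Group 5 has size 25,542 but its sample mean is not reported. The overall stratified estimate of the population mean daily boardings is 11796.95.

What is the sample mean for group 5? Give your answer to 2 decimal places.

N = 28211 + 13881 + 37673 + 53705 + 25542 = 159012.
Overall total = μ·N = 11796.95·159012 = 1875856613.4.
Subtract the known strata: 28211·12071.74 + 13881·16997.83 + 37673·14838.92 + 53705·10927.19 = 1722374107.48.
Remaining total for group 5: 1875856613.4 − 1722374107.48 = 153482505.92.
Divide by its size: 153482505.92 / 25542 = 6009.0246... → 6009.02.

6009.02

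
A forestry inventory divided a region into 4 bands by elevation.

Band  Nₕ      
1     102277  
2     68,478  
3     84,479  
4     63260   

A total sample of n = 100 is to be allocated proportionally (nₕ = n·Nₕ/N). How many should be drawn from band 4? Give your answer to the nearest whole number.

20

N = 102277 + 68478 + 84479 + 63260 = 318494.
n_4 = 100·63260/318494 = 19.862... → 20.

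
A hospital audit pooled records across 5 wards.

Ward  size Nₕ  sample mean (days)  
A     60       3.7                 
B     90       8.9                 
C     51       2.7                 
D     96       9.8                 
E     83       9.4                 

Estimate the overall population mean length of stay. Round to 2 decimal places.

7.58

x̄_st = (Σ Nₕx̄ₕ) / (Σ Nₕ) = (60·3.7 + 90·8.9 + 51·2.7 + 96·9.8 + 83·9.4) / 380
= 2881.7 / 380 = 7.5834... → 7.58.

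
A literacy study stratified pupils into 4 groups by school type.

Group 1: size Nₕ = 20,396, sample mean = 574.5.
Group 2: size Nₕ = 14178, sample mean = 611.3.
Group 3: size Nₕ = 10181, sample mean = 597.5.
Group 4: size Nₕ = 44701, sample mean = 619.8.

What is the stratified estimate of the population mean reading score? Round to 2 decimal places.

N = 89456; weights Wₕ = Nₕ/N = (0.2280, 0.1585, 0.1138, 0.4997).
x̄_st = Σ Wₕ·x̄ₕ = 0.2280·574.5 + 0.1585·611.3 + 0.1138·597.5 + 0.4997·619.8 ≈ 605.5864...
→ 605.59.

605.59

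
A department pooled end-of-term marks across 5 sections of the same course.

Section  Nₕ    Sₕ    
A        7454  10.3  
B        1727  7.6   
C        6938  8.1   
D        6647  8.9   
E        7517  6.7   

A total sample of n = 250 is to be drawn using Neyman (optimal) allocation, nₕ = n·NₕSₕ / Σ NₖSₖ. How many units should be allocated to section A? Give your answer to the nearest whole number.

75

A: NₕSₕ = 7454·10.3 = 76776.2
B: NₕSₕ = 1727·7.6 = 13125.2
C: NₕSₕ = 6938·8.1 = 56197.8
D: NₕSₕ = 6647·8.9 = 59158.3
E: NₕSₕ = 7517·6.7 = 50363.9
Σ NₕSₕ = 255621.4.
n_A = 250·76776.2/255621.4 = 75.088... → 75.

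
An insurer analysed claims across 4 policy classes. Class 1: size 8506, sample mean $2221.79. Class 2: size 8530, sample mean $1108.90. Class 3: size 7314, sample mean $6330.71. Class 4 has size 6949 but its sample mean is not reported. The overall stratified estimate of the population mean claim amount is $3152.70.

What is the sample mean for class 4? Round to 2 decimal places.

3456.05

N = 8506 + 8530 + 7314 + 6949 = 31299.
Overall total = μ·N = 3152.70·31299 = 98676357.3.
Subtract the known strata: 8506·2221.79 + 8530·1108.90 + 7314·6330.71 = 74660275.68.
Remaining total for class 4: 98676357.3 − 74660275.68 = 24016081.62.
Divide by its size: 24016081.62 / 6949 = 3456.0486... → 3456.05.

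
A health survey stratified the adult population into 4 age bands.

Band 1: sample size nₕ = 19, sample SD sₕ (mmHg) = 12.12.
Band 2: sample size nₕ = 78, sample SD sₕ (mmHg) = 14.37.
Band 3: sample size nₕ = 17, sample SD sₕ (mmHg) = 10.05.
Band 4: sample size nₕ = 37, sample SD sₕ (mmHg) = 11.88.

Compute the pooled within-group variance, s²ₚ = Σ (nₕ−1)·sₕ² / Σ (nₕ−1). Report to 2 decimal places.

171.71

Degrees of freedom: 18 + 77 + 16 + 36 = 147.
Σ(nₕ−1)sₕ² = 18·146.8944 + 77·206.4969 + 16·101.0025 + 36·141.1344 = 25241.2389.
s²ₚ = 25241.2389 / 147 = 171.7091... → 171.71.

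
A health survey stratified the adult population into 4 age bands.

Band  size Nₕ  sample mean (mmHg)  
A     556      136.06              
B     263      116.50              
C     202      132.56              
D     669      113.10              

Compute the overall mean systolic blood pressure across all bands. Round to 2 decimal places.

N = 1690; weights Wₕ = Nₕ/N = (0.3290, 0.1556, 0.1195, 0.3959).
x̄_st = Σ Wₕ·x̄ₕ = 0.3290·136.06 + 0.1556·116.50 + 0.1195·132.56 + 0.3959·113.10 ≈ 123.5088...
→ 123.51.

123.51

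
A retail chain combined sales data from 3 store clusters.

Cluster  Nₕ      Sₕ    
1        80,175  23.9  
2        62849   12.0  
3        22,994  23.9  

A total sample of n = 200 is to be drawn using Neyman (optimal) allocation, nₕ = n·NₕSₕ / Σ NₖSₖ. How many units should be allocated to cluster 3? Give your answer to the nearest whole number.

1: NₕSₕ = 80175·23.9 = 1916182.5
2: NₕSₕ = 62849·12.0 = 754188
3: NₕSₕ = 22994·23.9 = 549556.6
Σ NₕSₕ = 3219927.1.
n_3 = 200·549556.6/3219927.1 = 34.135... → 34.

34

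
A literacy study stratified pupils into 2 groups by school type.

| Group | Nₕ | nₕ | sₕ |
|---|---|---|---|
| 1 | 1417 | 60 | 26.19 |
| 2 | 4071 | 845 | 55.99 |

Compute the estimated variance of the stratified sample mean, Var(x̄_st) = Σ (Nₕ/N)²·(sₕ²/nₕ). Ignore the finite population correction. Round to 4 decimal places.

2.8036

N = 5488. Term for each stratum: Wₕ²sₕ²/nₕ.
Var(x̄_st) = 0.7621338 + 2.0414475 = 2.8035814 → 2.8036.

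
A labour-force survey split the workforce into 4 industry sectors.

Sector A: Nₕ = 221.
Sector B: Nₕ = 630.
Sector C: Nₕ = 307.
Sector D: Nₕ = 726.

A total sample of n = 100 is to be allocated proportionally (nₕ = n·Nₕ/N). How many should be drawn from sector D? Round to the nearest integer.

N = 221 + 630 + 307 + 726 = 1884.
n_D = 100·726/1884 = 38.535... → 39.

39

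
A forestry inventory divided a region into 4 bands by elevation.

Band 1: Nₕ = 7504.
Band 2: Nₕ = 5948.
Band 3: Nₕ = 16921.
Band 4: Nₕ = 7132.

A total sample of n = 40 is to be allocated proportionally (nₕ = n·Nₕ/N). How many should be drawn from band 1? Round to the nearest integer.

N = 7504 + 5948 + 16921 + 7132 = 37505.
n_1 = 40·7504/37505 = 8.003... → 8.

8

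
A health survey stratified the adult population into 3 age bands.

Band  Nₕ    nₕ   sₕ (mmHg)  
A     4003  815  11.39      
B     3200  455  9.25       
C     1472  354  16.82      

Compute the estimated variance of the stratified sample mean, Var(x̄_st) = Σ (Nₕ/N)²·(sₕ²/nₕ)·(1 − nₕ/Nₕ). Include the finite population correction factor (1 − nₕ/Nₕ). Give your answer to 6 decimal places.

N = 8675; Wₕ = Nₕ/N.
band A: (4003/8675)²·11.39²/815·(1 − 815/4003) = 0.026993225
band B: (3200/8675)²·9.25²/455·(1 − 455/3200) = 0.021949540
band C: (1472/8675)²·16.82²/354·(1 − 354/1472) = 0.017476697
Sum = 0.066419463 → 0.066419.

0.066419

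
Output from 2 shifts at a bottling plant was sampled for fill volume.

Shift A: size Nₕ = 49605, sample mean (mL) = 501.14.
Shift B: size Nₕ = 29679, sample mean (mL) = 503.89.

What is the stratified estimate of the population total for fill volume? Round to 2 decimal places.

A: 49605·501.14 = 24859049.7
B: 29679·503.89 = 14954951.31
τ̂ = Σ Nₕx̄ₕ = 39814001.01.

39814001.01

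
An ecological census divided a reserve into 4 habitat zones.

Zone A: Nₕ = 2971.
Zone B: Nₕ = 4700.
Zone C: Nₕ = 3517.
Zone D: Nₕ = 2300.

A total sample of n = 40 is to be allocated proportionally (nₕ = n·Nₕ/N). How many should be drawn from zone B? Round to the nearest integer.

N = 2971 + 4700 + 3517 + 2300 = 13488.
n_B = 40·4700/13488 = 13.938... → 14.

14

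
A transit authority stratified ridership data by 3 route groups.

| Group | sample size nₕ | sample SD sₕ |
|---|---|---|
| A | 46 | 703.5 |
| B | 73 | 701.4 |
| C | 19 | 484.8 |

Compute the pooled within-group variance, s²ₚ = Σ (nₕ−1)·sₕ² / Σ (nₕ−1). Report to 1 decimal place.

458687.9

Degrees of freedom: 45 + 72 + 18 = 135.
Σ(nₕ−1)sₕ² = 45·494912.25 + 72·491961.96 + 18·235031.04 = 61922871.09.
s²ₚ = 61922871.09 / 135 = 458687.934 → 458687.9.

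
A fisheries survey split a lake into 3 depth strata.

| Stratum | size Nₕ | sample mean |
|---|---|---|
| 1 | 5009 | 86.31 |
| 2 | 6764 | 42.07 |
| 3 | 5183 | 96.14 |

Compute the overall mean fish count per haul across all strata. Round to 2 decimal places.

N = 5009 + 6764 + 5183 = 16956.
The stratified mean weights each stratum mean by its population share Nₕ/N.
Σ Nₕx̄ₕ = 5009·86.31 + 6764·42.07 + 5183·96.14 = 432326.79 + 284561.48 + 498293.62 = 1215181.89.
Divide by N: 1215181.89 / 16956 = 71.6668... → 71.67.

71.67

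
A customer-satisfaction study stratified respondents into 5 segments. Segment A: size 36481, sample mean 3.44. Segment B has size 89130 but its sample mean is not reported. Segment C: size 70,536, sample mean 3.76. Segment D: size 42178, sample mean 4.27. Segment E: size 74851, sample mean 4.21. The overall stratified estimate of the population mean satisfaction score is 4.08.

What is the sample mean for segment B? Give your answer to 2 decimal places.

4.40

Σ Nₕx̄ₕ = N·μ, so 89130·x̄_B = 313176·4.08 − (36481·3.44 + 70536·3.76 + 42178·4.27 + 74851·4.21).
= 1277758.08 − 885932.77 = 391825.31.
x̄_B = 391825.31 / 89130 = 4.3961... → 4.40.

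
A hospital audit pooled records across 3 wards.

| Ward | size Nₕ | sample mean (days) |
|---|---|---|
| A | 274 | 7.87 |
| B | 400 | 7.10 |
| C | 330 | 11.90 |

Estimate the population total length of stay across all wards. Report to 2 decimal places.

Estimate total by summing Nₕ·x̄ₕ over strata.
274·7.87 + 400·7.10 + 330·11.90 = 2156.38 + 2840 + 3927 = 8923.38.

8923.38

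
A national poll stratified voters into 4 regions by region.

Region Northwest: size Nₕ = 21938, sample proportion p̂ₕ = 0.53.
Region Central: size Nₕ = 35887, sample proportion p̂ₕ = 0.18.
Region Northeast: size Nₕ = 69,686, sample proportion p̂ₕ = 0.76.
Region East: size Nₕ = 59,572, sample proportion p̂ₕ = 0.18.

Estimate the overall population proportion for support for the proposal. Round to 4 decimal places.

N = 21938 + 35887 + 69686 + 59572 = 187083.
Overall proportion = Σ (Nₕ/N)·p̂ₕ.
Σ Nₕp̂ₕ = 11627.14 + 6459.66 + 52961.36 + 10722.96 = 81771.12.
81771.12 / 187083 = 0.437085... → 0.4371.

0.4371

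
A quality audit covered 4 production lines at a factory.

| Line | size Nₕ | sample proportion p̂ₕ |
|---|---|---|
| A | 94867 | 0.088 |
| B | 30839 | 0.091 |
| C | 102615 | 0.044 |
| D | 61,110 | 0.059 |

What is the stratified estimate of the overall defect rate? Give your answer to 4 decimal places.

Wₕ = Nₕ/N with N = 289431: 0.3278, 0.1066, 0.3545, 0.2111.
p̂_st = 0.3278·0.088 + 0.1066·0.091 + 0.3545·0.044 + 0.2111·0.059 ≈ 0.066597... → 0.0666.

0.0666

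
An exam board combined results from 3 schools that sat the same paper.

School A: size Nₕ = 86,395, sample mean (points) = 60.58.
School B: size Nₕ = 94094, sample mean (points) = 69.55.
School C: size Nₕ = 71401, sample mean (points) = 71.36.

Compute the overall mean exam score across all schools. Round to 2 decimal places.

66.99

N = 86395 + 94094 + 71401 = 251890.
The stratified mean weights each stratum mean by its population share Nₕ/N.
Σ Nₕx̄ₕ = 86395·60.58 + 94094·69.55 + 71401·71.36 = 5233809.1 + 6544237.7 + 5095175.36 = 16873222.16.
Divide by N: 16873222.16 / 251890 = 66.9865... → 66.99.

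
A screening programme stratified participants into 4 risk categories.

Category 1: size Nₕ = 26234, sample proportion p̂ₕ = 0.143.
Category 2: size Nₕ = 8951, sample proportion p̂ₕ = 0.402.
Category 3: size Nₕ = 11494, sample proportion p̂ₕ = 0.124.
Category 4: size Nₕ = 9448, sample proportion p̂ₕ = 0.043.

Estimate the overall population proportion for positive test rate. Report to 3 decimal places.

Wₕ = Nₕ/N with N = 56127: 0.4674, 0.1595, 0.2048, 0.1683.
p̂_st = 0.4674·0.143 + 0.1595·0.402 + 0.2048·0.124 + 0.1683·0.043 ≈ 0.16358... → 0.164.

0.164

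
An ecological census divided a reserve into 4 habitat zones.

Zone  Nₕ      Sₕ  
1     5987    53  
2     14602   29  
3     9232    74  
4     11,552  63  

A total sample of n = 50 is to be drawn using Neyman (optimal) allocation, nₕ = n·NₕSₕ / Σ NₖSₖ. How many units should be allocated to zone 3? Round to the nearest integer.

16

Σ NₕSₕ = 5987·53 + 14602·29 + 9232·74 + 11552·63 = 2151713.
Share for 3: 683168/2151713 = 0.31750.
n_3 = 50 × 0.31750 = 15.875... → 16.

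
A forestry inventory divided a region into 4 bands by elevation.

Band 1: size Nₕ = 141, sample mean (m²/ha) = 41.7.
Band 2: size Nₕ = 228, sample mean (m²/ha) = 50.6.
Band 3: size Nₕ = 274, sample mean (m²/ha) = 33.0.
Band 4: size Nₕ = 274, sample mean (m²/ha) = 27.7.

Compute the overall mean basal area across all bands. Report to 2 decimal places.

N = 141 + 228 + 274 + 274 = 917.
Overall mean = Σ (Nₕ/N)·x̄ₕ — weight by population share, not a simple average.
Σ Nₕx̄ₕ = 141·41.7 + 228·50.6 + 274·33.0 + 274·27.7 = 5879.7 + 11536.8 + 9042 + 7589.8 = 34048.3.
Divide by N: 34048.3 / 917 = 37.1301... → 37.13.

37.13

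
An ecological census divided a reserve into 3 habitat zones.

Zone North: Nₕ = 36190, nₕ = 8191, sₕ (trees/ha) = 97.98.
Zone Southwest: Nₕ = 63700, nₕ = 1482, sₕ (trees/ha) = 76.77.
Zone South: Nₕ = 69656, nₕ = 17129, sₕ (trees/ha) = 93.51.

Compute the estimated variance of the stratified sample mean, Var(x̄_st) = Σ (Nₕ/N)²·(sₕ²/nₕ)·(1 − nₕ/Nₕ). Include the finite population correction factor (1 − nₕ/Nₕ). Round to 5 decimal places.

0.65459

N = 169546; Wₕ = Nₕ/N.
zone North: (36190/169546)²·97.98²/8191·(1 − 8191/36190) = 0.04131369
zone Southwest: (63700/169546)²·76.77²/1482·(1 − 1482/63700) = 0.54829623
zone South: (69656/169546)²·93.51²/17129·(1 − 17129/69656) = 0.06497558
Sum = 0.65458549 → 0.65459.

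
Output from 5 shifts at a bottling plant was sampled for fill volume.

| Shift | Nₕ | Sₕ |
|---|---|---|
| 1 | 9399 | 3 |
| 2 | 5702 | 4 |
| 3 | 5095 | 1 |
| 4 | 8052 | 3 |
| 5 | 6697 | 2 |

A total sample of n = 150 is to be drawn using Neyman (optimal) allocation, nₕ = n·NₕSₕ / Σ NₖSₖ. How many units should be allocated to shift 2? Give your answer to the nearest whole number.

37

Σ NₕSₕ = 9399·3 + 5702·4 + 5095·1 + 8052·3 + 6697·2 = 93650.
Share for 2: 22808/93650 = 0.24355.
n_2 = 150 × 0.24355 = 36.532... → 37.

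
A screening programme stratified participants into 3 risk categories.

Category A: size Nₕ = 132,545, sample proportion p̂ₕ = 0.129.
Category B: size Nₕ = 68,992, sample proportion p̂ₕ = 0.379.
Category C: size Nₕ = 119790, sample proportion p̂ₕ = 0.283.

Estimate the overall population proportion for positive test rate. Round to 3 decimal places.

N = 132545 + 68992 + 119790 = 321327.
Overall proportion = Σ (Nₕ/N)·p̂ₕ.
Σ Nₕp̂ₕ = 17098.305 + 26147.968 + 33900.57 = 77146.843.
77146.843 / 321327 = 0.24009... → 0.240.

0.240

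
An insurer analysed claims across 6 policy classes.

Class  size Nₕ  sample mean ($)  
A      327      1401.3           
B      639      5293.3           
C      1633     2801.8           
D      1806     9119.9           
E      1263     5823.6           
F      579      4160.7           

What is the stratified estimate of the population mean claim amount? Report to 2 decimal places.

5546.79

N = 327 + 639 + 1633 + 1806 + 1263 + 579 = 6247.
Weight each subgroup mean by Nₕ/N and sum.
Σ Nₕx̄ₕ = 327·1401.3 + 639·5293.3 + 1633·2801.8 + 1806·9119.9 + 1263·5823.6 + 579·4160.7 = 458225.1 + 3382418.7 + 4575339.4 + 16470539.4 + 7355206.8 + 2409045.3 = 34650774.7.
Divide by N: 34650774.7 / 6247 = 5546.7864... → 5546.79.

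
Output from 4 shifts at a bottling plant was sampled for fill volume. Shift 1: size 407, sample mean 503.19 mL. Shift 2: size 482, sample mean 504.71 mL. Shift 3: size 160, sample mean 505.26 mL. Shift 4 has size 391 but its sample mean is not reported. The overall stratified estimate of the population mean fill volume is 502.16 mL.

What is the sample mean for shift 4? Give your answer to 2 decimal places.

N = 407 + 482 + 160 + 391 = 1440.
Overall total = μ·N = 502.16·1440 = 723110.4.
Subtract the known strata: 407·503.19 + 482·504.71 + 160·505.26 = 528910.15.
Remaining total for shift 4: 723110.4 − 528910.15 = 194200.25.
Divide by its size: 194200.25 / 391 = 496.6758... → 496.68.

496.68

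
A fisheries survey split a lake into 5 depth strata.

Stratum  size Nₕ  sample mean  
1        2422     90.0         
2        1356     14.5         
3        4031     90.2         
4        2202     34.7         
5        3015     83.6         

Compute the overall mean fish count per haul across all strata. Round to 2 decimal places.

x̄_st = (Σ Nₕx̄ₕ) / (Σ Nₕ) = (2422·90.0 + 1356·14.5 + 4031·90.2 + 2202·34.7 + 3015·83.6) / 13026
= 929701.6 / 13026 = 71.3728... → 71.37.

71.37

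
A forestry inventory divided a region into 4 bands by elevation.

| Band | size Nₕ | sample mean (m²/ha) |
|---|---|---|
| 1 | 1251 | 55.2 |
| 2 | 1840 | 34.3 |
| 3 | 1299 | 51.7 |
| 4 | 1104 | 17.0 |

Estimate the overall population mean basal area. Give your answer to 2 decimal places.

39.70

x̄_st = (Σ Nₕx̄ₕ) / (Σ Nₕ) = (1251·55.2 + 1840·34.3 + 1299·51.7 + 1104·17.0) / 5494
= 218093.5 / 5494 = 39.6967... → 39.70.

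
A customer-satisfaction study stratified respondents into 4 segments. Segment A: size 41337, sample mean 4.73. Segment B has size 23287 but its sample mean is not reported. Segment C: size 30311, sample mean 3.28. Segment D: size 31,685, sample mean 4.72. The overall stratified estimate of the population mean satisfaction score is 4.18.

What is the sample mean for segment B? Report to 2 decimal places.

N = 41337 + 23287 + 30311 + 31685 = 126620.
Overall total = μ·N = 4.18·126620 = 529271.6.
Subtract the known strata: 41337·4.73 + 30311·3.28 + 31685·4.72 = 444497.29.
Remaining total for segment B: 529271.6 − 444497.29 = 84774.31.
Divide by its size: 84774.31 / 23287 = 3.6404... → 3.64.

3.64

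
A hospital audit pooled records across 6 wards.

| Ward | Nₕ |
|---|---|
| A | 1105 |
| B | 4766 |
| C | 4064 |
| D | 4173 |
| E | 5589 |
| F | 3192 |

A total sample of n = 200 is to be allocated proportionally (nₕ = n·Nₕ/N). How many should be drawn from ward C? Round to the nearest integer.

Share of ward C = 4064/22889 = 0.17755.
Allocate 200 × 0.17755 = 35.511... → 36.

36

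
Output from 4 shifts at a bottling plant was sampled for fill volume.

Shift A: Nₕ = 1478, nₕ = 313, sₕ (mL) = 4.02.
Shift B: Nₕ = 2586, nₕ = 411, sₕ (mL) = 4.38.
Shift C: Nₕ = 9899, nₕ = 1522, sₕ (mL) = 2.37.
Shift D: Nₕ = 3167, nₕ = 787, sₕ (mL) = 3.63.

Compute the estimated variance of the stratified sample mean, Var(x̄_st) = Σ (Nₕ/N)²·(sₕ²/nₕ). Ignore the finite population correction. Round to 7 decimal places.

N = 17130. Term for each stratum: Wₕ²sₕ²/nₕ.
Var(x̄_st) = 0.0003843633 + 0.0010637724 + 0.0012323951 + 0.0005722950 = 0.0032528257 → 0.0032528.

0.0032528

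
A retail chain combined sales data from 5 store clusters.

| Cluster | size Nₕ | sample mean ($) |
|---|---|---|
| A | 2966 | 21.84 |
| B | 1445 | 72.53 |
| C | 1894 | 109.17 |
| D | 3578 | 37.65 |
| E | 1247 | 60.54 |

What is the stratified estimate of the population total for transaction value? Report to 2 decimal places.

586556.35

Population total = Σ Nₕ·x̄ₕ (each stratum's size times its mean).
2966·21.84 + 1445·72.53 + 1894·109.17 + 3578·37.65 + 1247·60.54 = 64777.44 + 104805.85 + 206767.98 + 134711.7 + 75493.38 = 586556.35.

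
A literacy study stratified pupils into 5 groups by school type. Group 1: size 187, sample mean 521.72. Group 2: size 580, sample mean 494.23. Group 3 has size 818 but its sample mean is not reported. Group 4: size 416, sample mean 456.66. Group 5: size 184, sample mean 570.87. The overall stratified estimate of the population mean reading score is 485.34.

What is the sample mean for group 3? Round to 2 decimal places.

N = 187 + 580 + 818 + 416 + 184 = 2185.
Overall total = μ·N = 485.34·2185 = 1060467.9.
Subtract the known strata: 187·521.72 + 580·494.23 + 416·456.66 + 184·570.87 = 679225.68.
Remaining total for group 3: 1060467.9 − 679225.68 = 381242.22.
Divide by its size: 381242.22 / 818 = 466.0663... → 466.07.

466.07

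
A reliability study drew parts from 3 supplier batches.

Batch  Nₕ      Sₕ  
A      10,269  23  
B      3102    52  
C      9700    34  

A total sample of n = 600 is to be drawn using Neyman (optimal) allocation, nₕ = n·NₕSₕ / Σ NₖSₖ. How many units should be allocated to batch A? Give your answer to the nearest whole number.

195

A: NₕSₕ = 10269·23 = 236187
B: NₕSₕ = 3102·52 = 161304
C: NₕSₕ = 9700·34 = 329800
Σ NₕSₕ = 727291.
n_A = 600·236187/727291 = 194.849... → 195.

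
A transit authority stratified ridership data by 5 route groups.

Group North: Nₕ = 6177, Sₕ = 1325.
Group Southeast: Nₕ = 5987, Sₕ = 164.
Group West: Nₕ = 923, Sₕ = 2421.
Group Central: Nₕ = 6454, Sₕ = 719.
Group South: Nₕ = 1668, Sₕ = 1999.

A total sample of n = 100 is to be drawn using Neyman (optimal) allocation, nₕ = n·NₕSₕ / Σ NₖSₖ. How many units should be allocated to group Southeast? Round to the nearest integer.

5

North: NₕSₕ = 6177·1325 = 8184525
Southeast: NₕSₕ = 5987·164 = 981868
West: NₕSₕ = 923·2421 = 2234583
Central: NₕSₕ = 6454·719 = 4640426
South: NₕSₕ = 1668·1999 = 3334332
Σ NₕSₕ = 19375734.
n_Southeast = 100·981868/19375734 = 5.068... → 5.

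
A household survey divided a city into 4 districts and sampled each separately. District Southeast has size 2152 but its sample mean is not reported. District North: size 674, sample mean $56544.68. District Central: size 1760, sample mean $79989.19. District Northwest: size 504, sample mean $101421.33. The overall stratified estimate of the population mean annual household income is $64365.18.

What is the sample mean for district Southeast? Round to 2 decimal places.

N = 2152 + 674 + 1760 + 504 = 5090.
Overall total = μ·N = 64365.18·5090 = 327618766.2.
Subtract the known strata: 674·56544.68 + 1760·79989.19 + 504·101421.33 = 230008439.04.
Remaining total for district Southeast: 327618766.2 − 230008439.04 = 97610327.16.
Divide by its size: 97610327.16 / 2152 = 45357.9587... → 45357.96.

45357.96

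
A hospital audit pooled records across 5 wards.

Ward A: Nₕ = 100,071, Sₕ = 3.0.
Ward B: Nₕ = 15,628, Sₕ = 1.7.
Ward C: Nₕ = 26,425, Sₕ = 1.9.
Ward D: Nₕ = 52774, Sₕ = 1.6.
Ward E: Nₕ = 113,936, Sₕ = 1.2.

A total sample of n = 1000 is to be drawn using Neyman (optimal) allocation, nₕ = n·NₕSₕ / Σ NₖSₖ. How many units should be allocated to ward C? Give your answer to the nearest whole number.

84

A: NₕSₕ = 100071·3.0 = 300213
B: NₕSₕ = 15628·1.7 = 26567.6
C: NₕSₕ = 26425·1.9 = 50207.5
D: NₕSₕ = 52774·1.6 = 84438.4
E: NₕSₕ = 113936·1.2 = 136723.2
Σ NₕSₕ = 598149.7.
n_C = 1000·50207.5/598149.7 = 83.938... → 84.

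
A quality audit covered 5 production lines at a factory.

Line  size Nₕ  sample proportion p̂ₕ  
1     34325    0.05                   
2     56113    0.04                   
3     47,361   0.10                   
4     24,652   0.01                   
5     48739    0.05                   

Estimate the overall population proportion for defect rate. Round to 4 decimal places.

N = 34325 + 56113 + 47361 + 24652 + 48739 = 211190.
Overall proportion = Σ (Nₕ/N)·p̂ₕ.
Σ Nₕp̂ₕ = 1716.25 + 2244.52 + 4736.1 + 246.52 + 2436.95 = 11380.34.
11380.34 / 211190 = 0.053887... → 0.0539.

0.0539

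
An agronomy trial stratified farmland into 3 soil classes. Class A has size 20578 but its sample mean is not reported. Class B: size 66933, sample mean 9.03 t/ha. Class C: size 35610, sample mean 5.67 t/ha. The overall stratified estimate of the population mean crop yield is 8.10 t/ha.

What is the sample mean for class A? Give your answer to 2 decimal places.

9.28

Σ Nₕx̄ₕ = N·μ, so 20578·x̄_A = 123121·8.10 − (66933·9.03 + 35610·5.67).
= 997280.1 − 806313.69 = 190966.41.
x̄_A = 190966.41 / 20578 = 9.2801... → 9.28.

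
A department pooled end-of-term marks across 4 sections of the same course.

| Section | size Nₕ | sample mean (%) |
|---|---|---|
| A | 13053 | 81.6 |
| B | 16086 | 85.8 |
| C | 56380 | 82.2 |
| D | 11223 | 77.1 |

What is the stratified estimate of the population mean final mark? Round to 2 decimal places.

82.13

x̄_st = (Σ Nₕx̄ₕ) / (Σ Nₕ) = (13053·81.6 + 16086·85.8 + 56380·82.2 + 11223·77.1) / 96742
= 7945032.9 / 96742 = 82.1260... → 82.13.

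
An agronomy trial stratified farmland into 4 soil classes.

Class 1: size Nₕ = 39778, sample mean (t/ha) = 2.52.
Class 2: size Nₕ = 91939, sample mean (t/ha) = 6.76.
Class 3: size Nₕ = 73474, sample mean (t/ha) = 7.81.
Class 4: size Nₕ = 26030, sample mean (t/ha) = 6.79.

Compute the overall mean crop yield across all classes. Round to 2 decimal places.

N = 39778 + 91939 + 73474 + 26030 = 231221.
Weight each subgroup mean by Nₕ/N and sum.
Σ Nₕx̄ₕ = 39778·2.52 + 91939·6.76 + 73474·7.81 + 26030·6.79 = 100240.56 + 621507.64 + 573831.94 + 176743.7 = 1472323.84.
Divide by N: 1472323.84 / 231221 = 6.3676... → 6.37.

6.37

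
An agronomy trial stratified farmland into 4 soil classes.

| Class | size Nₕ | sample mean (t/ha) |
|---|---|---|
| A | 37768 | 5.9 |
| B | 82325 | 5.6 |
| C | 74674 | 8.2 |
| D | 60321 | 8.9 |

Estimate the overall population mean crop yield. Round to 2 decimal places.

N = 37768 + 82325 + 74674 + 60321 = 255088.
Overall mean = Σ (Nₕ/N)·x̄ₕ — weight by population share, not a simple average.
Σ Nₕx̄ₕ = 37768·5.9 + 82325·5.6 + 74674·8.2 + 60321·8.9 = 222831.2 + 461020 + 612326.8 + 536856.9 = 1833034.9.
Divide by N: 1833034.9 / 255088 = 7.1859... → 7.19.

7.19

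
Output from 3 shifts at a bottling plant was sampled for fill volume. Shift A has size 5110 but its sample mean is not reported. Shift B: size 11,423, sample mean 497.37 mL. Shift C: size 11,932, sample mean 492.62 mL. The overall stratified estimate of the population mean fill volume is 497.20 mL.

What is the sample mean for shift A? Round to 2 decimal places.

507.51

Σ Nₕx̄ₕ = N·μ, so 5110·x̄_A = 28465·497.20 − (11423·497.37 + 11932·492.62).
= 14152798 − 11559399.35 = 2593398.65.
x̄_A = 2593398.65 / 5110 = 507.5144... → 507.51.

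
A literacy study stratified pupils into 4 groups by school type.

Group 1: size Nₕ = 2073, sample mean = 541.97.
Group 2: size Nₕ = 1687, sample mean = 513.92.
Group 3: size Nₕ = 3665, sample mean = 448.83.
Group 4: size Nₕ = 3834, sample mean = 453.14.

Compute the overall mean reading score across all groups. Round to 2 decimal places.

477.20

N = 2073 + 1687 + 3665 + 3834 = 11259.
Overall mean = Σ (Nₕ/N)·x̄ₕ — weight by population share, not a simple average.
Σ Nₕx̄ₕ = 2073·541.97 + 1687·513.92 + 3665·448.83 + 3834·453.14 = 1123503.81 + 866983.04 + 1644961.95 + 1737338.76 = 5372787.56.
Divide by N: 5372787.56 / 11259 = 477.1994... → 477.20.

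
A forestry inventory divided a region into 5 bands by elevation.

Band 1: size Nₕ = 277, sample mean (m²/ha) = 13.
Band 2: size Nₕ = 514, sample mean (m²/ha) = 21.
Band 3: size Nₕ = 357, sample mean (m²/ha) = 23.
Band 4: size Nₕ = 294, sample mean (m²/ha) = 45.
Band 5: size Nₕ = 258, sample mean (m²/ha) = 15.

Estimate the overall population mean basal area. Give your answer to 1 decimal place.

N = 277 + 514 + 357 + 294 + 258 = 1700.
The stratified mean weights each stratum mean by its population share Nₕ/N.
Σ Nₕx̄ₕ = 277·13 + 514·21 + 357·23 + 294·45 + 258·15 = 3601 + 10794 + 8211 + 13230 + 3870 = 39706.
Divide by N: 39706 / 1700 = 23.356... → 23.4.

23.4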